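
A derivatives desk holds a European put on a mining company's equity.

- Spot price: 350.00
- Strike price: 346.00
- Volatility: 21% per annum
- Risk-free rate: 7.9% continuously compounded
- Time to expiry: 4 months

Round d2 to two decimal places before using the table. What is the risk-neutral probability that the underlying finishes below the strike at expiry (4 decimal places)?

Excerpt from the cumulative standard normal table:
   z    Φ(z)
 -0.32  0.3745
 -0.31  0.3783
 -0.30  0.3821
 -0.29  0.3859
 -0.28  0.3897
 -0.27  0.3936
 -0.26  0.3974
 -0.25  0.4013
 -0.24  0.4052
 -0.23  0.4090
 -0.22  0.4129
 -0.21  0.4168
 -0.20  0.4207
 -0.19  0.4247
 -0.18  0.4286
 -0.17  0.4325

0.4013

σ√T = 0.21·√0.3333 = 0.1212
d₁ = [ln(350/346) + (0.079 + ½·0.21²)·0.3333] / (σ√T) = (0.0115 + 0.0337) / 0.1212 = 0.3726 ⇒ 0.37
d₂ = 0.3726 − 0.1212 = 0.2514 ⇒ 0.25
Pr(exercise) under Q = N(−d₂) = N(-0.25) = 0.4013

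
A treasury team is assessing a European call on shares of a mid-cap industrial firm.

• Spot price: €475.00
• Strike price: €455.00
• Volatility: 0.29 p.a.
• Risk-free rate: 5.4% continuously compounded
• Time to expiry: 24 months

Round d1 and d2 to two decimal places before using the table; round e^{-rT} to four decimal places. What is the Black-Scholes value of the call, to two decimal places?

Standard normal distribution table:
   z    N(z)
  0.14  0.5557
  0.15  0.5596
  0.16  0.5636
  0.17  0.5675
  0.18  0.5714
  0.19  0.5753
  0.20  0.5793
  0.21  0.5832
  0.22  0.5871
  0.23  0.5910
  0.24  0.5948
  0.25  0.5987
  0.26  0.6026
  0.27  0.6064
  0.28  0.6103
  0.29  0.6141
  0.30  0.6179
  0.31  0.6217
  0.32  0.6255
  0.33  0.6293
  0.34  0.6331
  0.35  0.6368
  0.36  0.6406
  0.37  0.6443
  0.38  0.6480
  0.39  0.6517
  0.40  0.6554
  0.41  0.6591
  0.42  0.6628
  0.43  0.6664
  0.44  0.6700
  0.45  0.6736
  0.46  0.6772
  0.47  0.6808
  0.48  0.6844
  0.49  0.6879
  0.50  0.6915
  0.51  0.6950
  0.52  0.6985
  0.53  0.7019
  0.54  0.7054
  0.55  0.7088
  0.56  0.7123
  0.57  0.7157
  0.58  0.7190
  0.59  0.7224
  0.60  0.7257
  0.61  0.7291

σ√T = 0.29·√2 = 0.4101
d₁ = [ln(475/455) + (0.054 + 0.29²/2)·2] / 0.4101 = [0.0430 + 0.1921] / 0.4101 = 0.5733 which rounds to 0.57
d₂ = d₁ − σ√T = 0.5733 − 0.4101 = 0.1632 which rounds to 0.16
e^(−rT) = e^(−0.054·2) = 0.8976
N(d₁) = N(0.57) = 0.7157;  N(d₂) = N(0.16) = 0.5636
C = 475·0.7157 − 455·0.8976·0.5636 = 339.9575 − 230.1787 = 109.7788

€109.78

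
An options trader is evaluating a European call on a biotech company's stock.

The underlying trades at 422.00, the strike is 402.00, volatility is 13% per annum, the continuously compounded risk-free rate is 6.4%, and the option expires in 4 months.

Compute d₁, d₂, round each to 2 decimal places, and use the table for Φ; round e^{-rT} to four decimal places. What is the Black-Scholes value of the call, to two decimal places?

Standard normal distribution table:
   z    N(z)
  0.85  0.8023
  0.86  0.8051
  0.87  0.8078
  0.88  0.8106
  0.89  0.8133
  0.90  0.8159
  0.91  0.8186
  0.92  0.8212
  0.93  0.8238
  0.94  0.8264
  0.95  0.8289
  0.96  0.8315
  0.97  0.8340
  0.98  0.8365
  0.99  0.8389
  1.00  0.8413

31.90

T = 0.3333;  σ√T = 0.0751
d₁ = [ln(422/402) + (0.064 + 0.13²/2)·0.3333] / 0.0751 = [0.0486 + 0.0241] / 0.0751 = 0.9687 ⇒ 0.97
d₂ = d₁ − σ√T = 0.9687 − 0.0751 = 0.8936 ⇒ 0.89
exp(−rT) = exp(−0.064·0.3333) = 0.9789
C = 422·N(0.97) − 402·0.9789·N(0.89) = 422·0.8340 − 402·0.9789·0.8133 = 351.9480 − 320.0480 = 31.9000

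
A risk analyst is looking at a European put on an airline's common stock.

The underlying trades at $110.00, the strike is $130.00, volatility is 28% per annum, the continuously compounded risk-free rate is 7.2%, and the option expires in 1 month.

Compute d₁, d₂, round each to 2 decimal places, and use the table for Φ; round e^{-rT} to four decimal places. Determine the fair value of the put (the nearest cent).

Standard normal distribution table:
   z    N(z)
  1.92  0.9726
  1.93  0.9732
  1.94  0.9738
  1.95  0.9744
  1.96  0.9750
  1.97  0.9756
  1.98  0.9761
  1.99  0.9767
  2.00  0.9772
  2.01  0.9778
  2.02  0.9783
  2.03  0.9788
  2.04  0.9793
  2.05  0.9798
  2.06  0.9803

$19.30

σ√T = 0.28·√0.08333 = 0.0808
ln(S/K) + (r + σ²/2)T = ln(110/130) + (0.072 + 0.28²/2)·0.08333 = -0.1671 + 0.0093 = -0.1578
d₁ = -0.1578 / 0.0808 = -1.9521 → -1.95
d₂ = d₁ − σ√T = -1.9521 − 0.0808 = -2.0329 → -2.03
exp(−rT) = exp(−0.072·0.08333) = 0.9940
P = 130·0.9940·N(2.03) − 110·N(1.95) = 130·0.9940·0.9788 − 110·0.9744 = 126.4805 − 107.1840 = 19.2965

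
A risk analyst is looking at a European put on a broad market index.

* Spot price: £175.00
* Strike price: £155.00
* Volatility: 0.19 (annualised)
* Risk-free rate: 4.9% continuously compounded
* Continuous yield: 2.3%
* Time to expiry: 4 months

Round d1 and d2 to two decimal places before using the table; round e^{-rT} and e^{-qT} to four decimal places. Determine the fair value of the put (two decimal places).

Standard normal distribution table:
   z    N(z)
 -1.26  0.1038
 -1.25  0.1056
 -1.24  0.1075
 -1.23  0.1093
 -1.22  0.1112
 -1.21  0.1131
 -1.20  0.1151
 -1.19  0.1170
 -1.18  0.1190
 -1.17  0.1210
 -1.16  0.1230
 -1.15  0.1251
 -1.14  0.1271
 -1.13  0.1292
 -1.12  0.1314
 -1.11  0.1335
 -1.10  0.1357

σ√T = 0.19·√0.3333 = 0.1097
d₁ = [ln(175/155) + (0.049 − 0.023 + 0.19²/2)·0.3333] / 0.1097 = [0.1214 + 0.0147] / 0.1097 = 1.2402 → 1.24
d₂ = d₁ − σ√T = 1.2402 − 0.1097 = 1.1305 → 1.13
exp(−qT) = exp(−0.023·0.3333) = 0.9924;  exp(−rT) = exp(−0.049·0.3333) = 0.9838
N(−d₂) = N(-1.13) = 0.1292;  N(−d₁) = N(-1.24) = 0.1075
P = 155·0.9838·0.1292 − 175·0.9924·0.1075 = 19.7016 − 18.6695 = 1.0321

£1.03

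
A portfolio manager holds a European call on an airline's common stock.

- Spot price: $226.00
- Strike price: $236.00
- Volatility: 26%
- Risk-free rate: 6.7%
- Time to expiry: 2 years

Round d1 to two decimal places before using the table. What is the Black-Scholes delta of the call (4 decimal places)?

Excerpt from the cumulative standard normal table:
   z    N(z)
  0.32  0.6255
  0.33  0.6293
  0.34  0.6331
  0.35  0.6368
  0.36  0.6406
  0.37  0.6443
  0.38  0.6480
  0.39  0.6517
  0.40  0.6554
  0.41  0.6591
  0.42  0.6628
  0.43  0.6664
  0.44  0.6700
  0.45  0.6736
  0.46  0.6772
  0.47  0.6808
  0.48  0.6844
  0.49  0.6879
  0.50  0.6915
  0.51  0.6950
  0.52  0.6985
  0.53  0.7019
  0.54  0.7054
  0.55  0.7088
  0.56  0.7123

σ√T = 0.26·√2 = 0.3677
d₁ = [ln(226/236) + (0.067 + 0.26²/2)·2] / 0.3677 = [-0.0433 + 0.2016] / 0.3677 = 0.4305 ⇒ 0.43
N(d₁) = N(0.43) = 0.6664
Δ_call = N(d₁) = 0.6664

0.6664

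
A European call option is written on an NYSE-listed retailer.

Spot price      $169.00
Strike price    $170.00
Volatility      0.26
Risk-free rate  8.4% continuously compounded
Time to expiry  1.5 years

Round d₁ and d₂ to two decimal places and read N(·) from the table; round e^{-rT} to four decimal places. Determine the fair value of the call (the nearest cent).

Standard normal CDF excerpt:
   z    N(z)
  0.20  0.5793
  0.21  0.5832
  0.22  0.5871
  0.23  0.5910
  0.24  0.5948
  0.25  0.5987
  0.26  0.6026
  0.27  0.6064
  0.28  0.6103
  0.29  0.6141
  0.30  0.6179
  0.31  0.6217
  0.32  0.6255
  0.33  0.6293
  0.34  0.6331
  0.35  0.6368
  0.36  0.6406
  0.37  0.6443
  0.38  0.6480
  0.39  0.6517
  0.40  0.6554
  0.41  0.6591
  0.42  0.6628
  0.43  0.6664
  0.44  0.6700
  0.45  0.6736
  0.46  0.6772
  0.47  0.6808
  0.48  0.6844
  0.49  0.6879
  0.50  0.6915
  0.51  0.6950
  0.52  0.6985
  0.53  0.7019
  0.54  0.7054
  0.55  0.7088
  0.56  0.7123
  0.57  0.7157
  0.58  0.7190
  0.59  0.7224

σ√T = 0.26·√1.5 = 0.3184
d₁ = [ln(169/170) + (0.084 + 0.26²/2)·1.5] / 0.3184 = [-0.0059 + 0.1767] / 0.3184 = 0.5364 ⇒ 0.54
d₂ = d₁ − σ√T = 0.5364 − 0.3184 = 0.2179 ⇒ 0.22
e^(−rT) = e^(−0.084·1.5) = 0.8816
N(d₁) = N(0.54) = 0.7054;  N(d₂) = N(0.22) = 0.5871
C = 169·0.7054 − 170·0.8816·0.5871 = 119.2126 − 87.9899 = 31.2227

$31.22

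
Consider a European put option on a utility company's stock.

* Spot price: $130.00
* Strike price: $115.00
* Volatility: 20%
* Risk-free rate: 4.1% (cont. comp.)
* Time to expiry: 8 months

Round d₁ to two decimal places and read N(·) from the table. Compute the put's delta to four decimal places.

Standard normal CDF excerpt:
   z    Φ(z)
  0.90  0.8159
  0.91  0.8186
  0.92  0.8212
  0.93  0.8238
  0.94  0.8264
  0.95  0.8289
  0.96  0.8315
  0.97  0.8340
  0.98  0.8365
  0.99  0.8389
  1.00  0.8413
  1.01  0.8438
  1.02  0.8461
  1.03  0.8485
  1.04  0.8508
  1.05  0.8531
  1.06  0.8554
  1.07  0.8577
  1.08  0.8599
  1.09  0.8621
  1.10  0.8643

σ√T = 0.2·√0.6667 = 0.1633
ln(S/K) + (r + σ²/2)T = ln(130/115) + (0.041 + 0.2²/2)·0.6667 = 0.1226 + 0.0407 = 0.1633
d₁ = 0.1633 / 0.1633 = 0.9998 ⇒ 1.00
N(d₁) = N(1.00) = 0.8413
Δ_put = N(d₁) − 1 = 0.8413 − 1 = -0.1587

-0.1587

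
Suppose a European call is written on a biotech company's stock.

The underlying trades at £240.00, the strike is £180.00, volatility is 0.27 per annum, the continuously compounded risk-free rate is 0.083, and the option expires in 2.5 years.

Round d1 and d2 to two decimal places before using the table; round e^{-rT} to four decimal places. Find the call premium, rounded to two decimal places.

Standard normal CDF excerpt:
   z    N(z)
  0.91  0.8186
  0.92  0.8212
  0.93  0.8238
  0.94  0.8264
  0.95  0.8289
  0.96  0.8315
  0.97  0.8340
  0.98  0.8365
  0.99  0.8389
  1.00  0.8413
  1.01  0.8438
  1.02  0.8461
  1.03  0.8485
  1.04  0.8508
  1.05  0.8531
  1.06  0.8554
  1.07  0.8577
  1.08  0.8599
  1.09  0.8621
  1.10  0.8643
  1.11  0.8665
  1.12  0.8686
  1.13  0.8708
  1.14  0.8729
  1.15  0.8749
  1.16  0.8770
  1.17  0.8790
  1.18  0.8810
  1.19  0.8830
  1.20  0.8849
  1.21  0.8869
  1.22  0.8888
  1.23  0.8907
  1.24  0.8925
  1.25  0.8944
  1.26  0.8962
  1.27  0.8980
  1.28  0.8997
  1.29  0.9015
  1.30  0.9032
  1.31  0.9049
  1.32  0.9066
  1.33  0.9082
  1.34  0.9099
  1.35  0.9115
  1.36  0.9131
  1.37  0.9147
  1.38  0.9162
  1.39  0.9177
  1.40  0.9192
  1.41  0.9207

£98.29

σ√T = 0.27·√2.5 = 0.4269
d₁ = [ln(240/180) + (0.083 + 0.27²/2)·2.5] / 0.4269 = [0.2877 + 0.2986] / 0.4269 = 1.3734 ⇒ 1.37
d₂ = d₁ − σ√T = 1.3734 − 0.4269 = 0.9465 ⇒ 0.95
e^(−rT) = e^(−0.083·2.5) = 0.8126
N(d₁) = N(1.37) = 0.9147;  N(d₂) = N(0.95) = 0.8289
C = 240·0.9147 − 180·0.8126·0.8289 = 219.5280 − 121.2415 = 98.2865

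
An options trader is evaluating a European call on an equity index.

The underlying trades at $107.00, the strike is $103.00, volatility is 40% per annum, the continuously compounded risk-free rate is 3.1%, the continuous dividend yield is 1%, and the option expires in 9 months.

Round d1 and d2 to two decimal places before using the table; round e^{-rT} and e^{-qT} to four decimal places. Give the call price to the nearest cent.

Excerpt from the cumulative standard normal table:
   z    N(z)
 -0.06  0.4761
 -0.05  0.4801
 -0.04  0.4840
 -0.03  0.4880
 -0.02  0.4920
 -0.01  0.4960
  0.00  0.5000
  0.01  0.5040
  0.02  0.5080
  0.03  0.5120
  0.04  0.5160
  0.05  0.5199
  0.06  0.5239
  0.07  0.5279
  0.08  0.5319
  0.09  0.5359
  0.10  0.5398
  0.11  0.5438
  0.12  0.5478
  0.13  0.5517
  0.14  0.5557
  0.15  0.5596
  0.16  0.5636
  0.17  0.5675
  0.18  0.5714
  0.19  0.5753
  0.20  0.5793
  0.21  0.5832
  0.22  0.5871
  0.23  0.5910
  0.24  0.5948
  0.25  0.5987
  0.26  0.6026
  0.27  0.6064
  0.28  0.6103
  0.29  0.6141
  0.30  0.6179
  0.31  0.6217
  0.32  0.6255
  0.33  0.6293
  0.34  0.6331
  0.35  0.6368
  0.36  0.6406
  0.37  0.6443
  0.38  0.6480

T = 0.75;  σ√T = 0.3464
d₁ = [ln(107/103) + (0.031 − 0.01 + 0.4²/2)·0.75] / 0.3464 = [0.0381 + 0.0758] / 0.3464 = 0.3287 which rounds to 0.33
d₂ = d₁ − σ√T = 0.3287 − 0.3464 = -0.0178 which rounds to -0.02
exp(−qT) = exp(−0.01·0.75) = 0.9925;  exp(−rT) = exp(−0.031·0.75) = 0.9770
N(d₁) = N(0.33) = 0.6293;  N(d₂) = N(-0.02) = 0.4920
C = 107·0.9925·0.6293 − 103·0.9770·0.4920 = 66.8301 − 49.5105 = 17.3196

$17.32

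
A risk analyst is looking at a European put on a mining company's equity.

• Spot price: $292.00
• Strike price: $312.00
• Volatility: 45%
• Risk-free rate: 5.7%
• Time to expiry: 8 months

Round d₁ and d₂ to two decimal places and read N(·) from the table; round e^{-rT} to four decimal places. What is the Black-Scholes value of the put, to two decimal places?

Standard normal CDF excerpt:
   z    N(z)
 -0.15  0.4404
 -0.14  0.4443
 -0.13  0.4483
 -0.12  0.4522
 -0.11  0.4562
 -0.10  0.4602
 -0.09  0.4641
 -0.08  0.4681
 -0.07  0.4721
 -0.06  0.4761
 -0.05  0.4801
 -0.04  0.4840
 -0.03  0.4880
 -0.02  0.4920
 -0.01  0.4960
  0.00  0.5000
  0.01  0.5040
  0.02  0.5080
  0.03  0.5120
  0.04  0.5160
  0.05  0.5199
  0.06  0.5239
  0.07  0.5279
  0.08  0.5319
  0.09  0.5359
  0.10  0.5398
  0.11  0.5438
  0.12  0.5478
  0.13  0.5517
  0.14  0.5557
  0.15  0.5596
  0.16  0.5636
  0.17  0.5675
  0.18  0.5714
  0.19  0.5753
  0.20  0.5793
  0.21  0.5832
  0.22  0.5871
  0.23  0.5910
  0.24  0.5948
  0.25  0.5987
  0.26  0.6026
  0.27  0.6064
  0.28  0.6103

σ√T = 0.45·√0.6667 = 0.3674
d₁ = [ln(292/312) + (0.057 + ½·0.45²)·0.6667] / (σ√T) = (-0.0662 + 0.1055) / 0.3674 = 0.1068 ⇒ 0.11
d₂ = 0.1068 − 0.3674 = -0.2606 ⇒ -0.26
e^(−rT) = e^(−0.057·0.6667) = 0.9627
N(−d₂) = N(0.26) = 0.6026;  N(−d₁) = N(-0.11) = 0.4562
P = 312·0.9627·0.6026 − 292·0.4562 = 180.9984 − 133.2104 = 47.7880

$47.79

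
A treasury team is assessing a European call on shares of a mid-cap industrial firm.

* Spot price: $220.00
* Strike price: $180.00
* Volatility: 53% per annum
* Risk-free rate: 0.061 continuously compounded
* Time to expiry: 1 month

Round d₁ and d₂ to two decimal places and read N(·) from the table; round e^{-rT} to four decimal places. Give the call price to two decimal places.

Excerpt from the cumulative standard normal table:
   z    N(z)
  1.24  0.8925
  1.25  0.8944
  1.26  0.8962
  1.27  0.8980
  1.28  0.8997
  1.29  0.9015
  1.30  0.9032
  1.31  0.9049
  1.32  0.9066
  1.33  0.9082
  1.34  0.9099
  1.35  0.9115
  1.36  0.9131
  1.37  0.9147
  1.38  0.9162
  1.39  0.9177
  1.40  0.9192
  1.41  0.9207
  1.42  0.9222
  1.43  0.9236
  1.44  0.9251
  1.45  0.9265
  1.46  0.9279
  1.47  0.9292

T = 0.08333;  σ√T = 0.1530
d₁ = [ln(220/180) + (0.061 + 0.53²/2)·0.08333] / 0.1530 = [0.2007 + 0.0168] / 0.1530 = 1.4213 → 1.42
d₂ = d₁ − σ√T = 1.4213 − 0.1530 = 1.2683 → 1.27
e^(−rT) = e^(−0.061·0.08333) = 0.9949
N(d₁) = N(1.42) = 0.9222;  N(d₂) = N(1.27) = 0.8980
C = 220·0.9222 − 180·0.9949·0.8980 = 202.8840 − 160.8156 = 42.0684

$42.07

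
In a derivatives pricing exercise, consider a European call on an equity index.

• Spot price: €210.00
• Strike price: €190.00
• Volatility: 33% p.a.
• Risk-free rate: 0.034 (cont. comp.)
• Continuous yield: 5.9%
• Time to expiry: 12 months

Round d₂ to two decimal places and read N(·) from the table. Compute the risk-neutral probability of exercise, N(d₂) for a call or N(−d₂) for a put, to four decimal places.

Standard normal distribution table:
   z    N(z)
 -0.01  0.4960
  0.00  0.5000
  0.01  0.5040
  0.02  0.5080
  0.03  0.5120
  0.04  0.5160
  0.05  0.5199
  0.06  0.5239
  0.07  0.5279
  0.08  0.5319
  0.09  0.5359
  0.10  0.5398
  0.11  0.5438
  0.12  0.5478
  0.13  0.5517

T = 1;  σ√T = 0.3300
d₁ = [ln(210/190) + (0.034 − 0.059 + ½·0.33²)·1] / (σ√T) = (0.1001 + 0.0295) / 0.3300 = 0.3925 which rounds to 0.39
d₂ = 0.3925 − 0.3300 = 0.0625 which rounds to 0.06
Pr(exercise) under Q = N(d₂) = 0.5239

0.5239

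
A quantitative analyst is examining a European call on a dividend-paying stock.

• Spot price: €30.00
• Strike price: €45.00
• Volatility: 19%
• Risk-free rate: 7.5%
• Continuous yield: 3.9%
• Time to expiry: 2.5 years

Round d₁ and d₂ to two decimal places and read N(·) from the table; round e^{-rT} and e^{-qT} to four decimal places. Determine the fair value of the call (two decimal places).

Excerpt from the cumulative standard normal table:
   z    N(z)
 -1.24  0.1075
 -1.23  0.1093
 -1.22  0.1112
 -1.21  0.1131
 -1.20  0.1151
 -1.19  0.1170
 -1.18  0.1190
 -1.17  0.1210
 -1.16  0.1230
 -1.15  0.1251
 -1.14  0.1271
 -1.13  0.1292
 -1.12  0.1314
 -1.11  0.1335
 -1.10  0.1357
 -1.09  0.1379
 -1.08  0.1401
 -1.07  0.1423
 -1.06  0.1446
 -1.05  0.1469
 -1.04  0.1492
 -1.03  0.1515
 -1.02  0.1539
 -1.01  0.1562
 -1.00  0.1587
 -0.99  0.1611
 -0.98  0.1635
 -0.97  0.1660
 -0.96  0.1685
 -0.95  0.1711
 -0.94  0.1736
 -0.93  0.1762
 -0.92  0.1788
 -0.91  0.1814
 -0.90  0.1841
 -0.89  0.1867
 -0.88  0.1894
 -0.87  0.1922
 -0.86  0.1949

€0.72

σ√T = 0.19 × 1.5811 = 0.3004
ln(S/K) + (r − q + σ²/2)T = ln(30/45) + (0.075 − 0.039 + 0.19²/2)·2.5 = -0.4055 + 0.1351 = -0.2703
d₁ = -0.2703 / 0.3004 = -0.8999 ≈ -0.90
d₂ = d₁ − σ√T = -0.8999 − 0.3004 = -1.2003 ≈ -1.20
e^(−qT) = e^(−0.039·2.5) = 0.9071;  e^(−rT) = e^(−0.075·2.5) = 0.8290
C = 30·0.9071·N(-0.90) − 45·0.8290·N(-1.20) = 30·0.9071·0.1841 − 45·0.8290·0.1151 = 5.0099 − 4.2938 = 0.7161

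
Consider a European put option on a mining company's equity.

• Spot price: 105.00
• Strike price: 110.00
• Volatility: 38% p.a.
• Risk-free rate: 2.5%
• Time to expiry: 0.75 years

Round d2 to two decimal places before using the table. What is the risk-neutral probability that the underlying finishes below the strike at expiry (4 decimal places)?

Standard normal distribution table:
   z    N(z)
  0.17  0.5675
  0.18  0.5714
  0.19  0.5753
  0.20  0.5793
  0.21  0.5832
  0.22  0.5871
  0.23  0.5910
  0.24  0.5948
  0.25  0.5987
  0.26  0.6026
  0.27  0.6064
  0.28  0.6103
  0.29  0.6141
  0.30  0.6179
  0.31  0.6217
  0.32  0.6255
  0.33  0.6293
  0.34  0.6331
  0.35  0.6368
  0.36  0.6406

σ√T = 0.38 × 0.8660 = 0.3291
d₁ = [ln(105/110) + (0.025 + ½·0.38²)·0.75] / (σ√T) = (-0.0465 + 0.0729) / 0.3291 = 0.0802 which rounds to 0.08
d₂ = 0.0802 − 0.3291 = -0.2489 which rounds to -0.25
Risk-neutral Pr[S_T < K] = N(−d₂) = N(0.25) = 0.5987

0.5987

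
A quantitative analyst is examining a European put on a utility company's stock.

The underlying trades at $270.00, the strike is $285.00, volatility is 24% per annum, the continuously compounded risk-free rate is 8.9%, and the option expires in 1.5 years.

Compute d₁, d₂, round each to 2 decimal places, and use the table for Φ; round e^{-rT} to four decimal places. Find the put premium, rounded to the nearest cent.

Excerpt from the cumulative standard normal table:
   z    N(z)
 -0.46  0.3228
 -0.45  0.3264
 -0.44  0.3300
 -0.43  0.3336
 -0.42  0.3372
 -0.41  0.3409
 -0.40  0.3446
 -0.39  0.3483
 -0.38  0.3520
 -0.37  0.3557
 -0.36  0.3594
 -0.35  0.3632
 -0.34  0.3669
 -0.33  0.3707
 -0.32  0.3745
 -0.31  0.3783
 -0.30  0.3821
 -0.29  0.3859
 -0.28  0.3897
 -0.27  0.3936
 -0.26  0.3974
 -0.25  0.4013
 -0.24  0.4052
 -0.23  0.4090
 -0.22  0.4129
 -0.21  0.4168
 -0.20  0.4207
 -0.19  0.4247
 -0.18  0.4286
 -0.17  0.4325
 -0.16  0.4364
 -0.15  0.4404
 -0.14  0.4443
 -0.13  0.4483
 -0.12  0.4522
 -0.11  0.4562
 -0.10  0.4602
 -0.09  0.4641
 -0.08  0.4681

$21.72

σ√T = 0.24 × 1.2247 = 0.2939
d₁ = [ln(270/285) + (0.089 + 0.24²/2)·1.5] / 0.2939 = [-0.0541 + 0.1767] / 0.2939 = 0.4172 → 0.42
d₂ = d₁ − σ√T = 0.4172 − 0.2939 = 0.1233 → 0.12
exp(−rT) = exp(−0.089·1.5) = 0.8750
P = 285·0.8750·N(-0.12) − 270·N(-0.42) = 285·0.8750·0.4522 − 270·0.3372 = 112.7674 − 91.0440 = 21.7234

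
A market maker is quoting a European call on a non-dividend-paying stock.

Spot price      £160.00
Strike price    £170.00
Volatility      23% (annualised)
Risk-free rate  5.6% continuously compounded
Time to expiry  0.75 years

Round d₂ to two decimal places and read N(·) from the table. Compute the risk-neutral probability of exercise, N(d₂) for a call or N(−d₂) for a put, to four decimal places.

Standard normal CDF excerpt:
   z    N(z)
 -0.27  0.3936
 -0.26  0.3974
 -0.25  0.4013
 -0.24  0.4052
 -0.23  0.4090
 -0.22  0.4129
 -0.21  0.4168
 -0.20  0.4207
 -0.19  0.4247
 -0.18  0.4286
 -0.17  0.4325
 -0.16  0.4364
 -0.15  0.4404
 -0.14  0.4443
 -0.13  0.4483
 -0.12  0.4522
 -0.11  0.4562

σ√T = 0.23·√0.75 = 0.1992
d₁ = [ln(160/170) + (0.056 + ½·0.23²)·0.75] / (σ√T) = (-0.0606 + 0.0618) / 0.1992 = 0.0061 ≈ 0.01
d₂ = 0.0061 − 0.1992 = -0.1931 ≈ -0.19
Pr(exercise) under Q = N(d₂) = 0.4247

0.4247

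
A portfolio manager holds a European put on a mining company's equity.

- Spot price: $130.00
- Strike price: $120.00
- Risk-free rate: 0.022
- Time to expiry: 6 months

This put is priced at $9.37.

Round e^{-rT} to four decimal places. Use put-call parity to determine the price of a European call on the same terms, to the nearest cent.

$20.68

exp(−rT) = exp(−0.022·0.5) = 0.9891
Put-call parity: C − P = S − K·e^(−rT) = 130 − 120·0.9891 = 130 − 118.6920 = 11.3080
C = P + (C − P) = 9.37 + (11.3080) = 20.6780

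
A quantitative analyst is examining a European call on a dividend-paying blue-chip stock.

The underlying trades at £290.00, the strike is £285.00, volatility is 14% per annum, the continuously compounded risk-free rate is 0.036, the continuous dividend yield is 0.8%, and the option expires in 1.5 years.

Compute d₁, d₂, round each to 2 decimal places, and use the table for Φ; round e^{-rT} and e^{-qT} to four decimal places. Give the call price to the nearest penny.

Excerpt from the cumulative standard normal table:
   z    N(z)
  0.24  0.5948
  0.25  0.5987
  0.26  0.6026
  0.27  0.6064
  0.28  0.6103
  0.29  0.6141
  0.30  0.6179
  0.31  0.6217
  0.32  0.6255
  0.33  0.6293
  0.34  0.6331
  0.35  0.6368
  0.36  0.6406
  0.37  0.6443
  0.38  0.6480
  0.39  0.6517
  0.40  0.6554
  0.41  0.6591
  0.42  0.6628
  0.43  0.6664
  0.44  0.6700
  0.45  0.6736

σ√T = 0.14 × 1.2247 = 0.1715
ln(S/K) + (r − q + σ²/2)T = ln(290/285) + (0.036 − 0.008 + 0.14²/2)·1.5 = 0.0174 + 0.0567 = 0.0741
d₁ = 0.0741 / 0.1715 = 0.4321 → 0.43
d₂ = d₁ − σ√T = 0.4321 − 0.1715 = 0.2606 → 0.26
exp(−qT) = exp(−0.008·1.5) = 0.9881;  exp(−rT) = exp(−0.036·1.5) = 0.9474
N(d₁) = N(0.43) = 0.6664;  N(d₂) = N(0.26) = 0.6026
C = 290·0.9881·0.6664 − 285·0.9474·0.6026 = 190.9563 − 162.7074 = 28.2488

£28.25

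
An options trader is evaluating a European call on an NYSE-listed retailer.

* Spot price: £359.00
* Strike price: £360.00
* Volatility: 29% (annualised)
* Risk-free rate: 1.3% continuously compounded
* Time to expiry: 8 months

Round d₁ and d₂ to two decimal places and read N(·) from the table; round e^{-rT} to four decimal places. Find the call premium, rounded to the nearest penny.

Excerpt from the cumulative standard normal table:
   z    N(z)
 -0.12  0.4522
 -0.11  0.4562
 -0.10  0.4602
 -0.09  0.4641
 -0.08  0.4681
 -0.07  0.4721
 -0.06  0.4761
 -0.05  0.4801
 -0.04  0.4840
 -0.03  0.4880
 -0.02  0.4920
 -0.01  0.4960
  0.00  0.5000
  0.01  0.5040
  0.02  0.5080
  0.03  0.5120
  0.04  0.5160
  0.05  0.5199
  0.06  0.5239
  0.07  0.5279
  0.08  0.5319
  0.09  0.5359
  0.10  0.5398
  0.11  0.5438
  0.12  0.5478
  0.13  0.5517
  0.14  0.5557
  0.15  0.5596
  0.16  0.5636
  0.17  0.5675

£33.86

σ√T = 0.29·√0.6667 = 0.2368
d₁ = [ln(359/360) + (0.013 + 0.29²/2)·0.6667] / 0.2368 = [-0.0028 + 0.0367] / 0.2368 = 0.1432 ⇒ 0.14
d₂ = d₁ − σ√T = 0.1432 − 0.2368 = -0.0935 ⇒ -0.09
e^(−rT) = e^(−0.013·0.6667) = 0.9914
N(d₁) = N(0.14) = 0.5557;  N(d₂) = N(-0.09) = 0.4641
C = 359·0.5557 − 360·0.9914·0.4641 = 199.4963 − 165.6391 = 33.8572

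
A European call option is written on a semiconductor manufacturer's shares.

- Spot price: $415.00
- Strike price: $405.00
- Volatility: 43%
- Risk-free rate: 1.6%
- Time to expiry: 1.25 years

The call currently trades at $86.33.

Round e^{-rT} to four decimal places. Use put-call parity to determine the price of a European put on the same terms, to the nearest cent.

$68.31

exp(−rT) = exp(−0.016·1.25) = 0.9802
Put-call parity: C − P = S − K·e^(−rT) = 415 − 405·0.9802 = 415 − 396.9810 = 18.0190
P = C − (C − P) = 86.33 − (18.0190) = 68.3110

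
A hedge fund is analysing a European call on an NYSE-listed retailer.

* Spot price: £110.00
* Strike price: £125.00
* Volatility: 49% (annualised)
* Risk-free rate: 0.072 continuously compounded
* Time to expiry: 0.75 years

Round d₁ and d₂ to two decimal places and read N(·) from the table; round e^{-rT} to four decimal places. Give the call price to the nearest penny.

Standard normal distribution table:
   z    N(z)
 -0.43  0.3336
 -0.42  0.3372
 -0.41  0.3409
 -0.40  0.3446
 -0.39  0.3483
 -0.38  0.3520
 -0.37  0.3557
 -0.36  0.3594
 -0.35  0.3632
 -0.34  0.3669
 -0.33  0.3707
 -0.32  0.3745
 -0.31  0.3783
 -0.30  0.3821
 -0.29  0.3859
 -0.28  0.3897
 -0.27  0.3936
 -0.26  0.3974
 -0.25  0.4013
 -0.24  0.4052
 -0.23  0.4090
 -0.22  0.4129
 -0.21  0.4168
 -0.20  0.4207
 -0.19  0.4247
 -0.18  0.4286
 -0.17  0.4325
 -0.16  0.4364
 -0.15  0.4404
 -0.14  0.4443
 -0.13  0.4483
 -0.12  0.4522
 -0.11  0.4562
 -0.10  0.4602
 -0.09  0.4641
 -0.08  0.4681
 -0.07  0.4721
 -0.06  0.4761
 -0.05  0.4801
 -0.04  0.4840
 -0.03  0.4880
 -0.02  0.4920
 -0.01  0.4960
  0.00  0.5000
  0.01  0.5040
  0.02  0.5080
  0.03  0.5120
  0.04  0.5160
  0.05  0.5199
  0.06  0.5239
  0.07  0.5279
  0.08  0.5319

£15.51

σ√T = 0.49 × 0.8660 = 0.4244
d₁ = [ln(110/125) + (0.072 + ½·0.49²)·0.75] / (σ√T) = (-0.1278 + 0.1440) / 0.4244 = 0.0382 ≈ 0.04
d₂ = 0.0382 − 0.4244 = -0.3862 ≈ -0.39
e^(−rT) = e^(−0.072·0.75) = 0.9474
N(d₁) = N(0.04) = 0.5160;  N(d₂) = N(-0.39) = 0.3483
C = 110·0.5160 − 125·0.9474·0.3483 = 56.7600 − 41.2474 = 15.5126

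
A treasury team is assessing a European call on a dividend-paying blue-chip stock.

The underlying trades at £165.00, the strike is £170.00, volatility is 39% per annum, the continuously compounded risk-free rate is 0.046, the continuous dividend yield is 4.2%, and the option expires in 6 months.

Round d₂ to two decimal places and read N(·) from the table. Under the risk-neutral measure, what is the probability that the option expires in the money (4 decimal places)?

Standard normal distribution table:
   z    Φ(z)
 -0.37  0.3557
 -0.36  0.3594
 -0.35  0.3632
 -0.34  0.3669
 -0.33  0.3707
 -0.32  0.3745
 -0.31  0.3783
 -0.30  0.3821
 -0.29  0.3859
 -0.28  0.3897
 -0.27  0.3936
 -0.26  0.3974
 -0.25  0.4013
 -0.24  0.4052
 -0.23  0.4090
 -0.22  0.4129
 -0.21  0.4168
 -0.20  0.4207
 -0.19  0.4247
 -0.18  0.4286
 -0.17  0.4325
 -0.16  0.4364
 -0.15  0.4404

σ√T = 0.39·√0.5 = 0.2758
d₁ = [ln(165/170) + (0.046 − 0.042 + ½·0.39²)·0.5] / (σ√T) = (-0.0299 + 0.0400) / 0.2758 = 0.0369 which rounds to 0.04
d₂ = 0.0369 − 0.2758 = -0.2389 which rounds to -0.24
Pr(exercise) under Q = N(d₂) = 0.4052

0.4052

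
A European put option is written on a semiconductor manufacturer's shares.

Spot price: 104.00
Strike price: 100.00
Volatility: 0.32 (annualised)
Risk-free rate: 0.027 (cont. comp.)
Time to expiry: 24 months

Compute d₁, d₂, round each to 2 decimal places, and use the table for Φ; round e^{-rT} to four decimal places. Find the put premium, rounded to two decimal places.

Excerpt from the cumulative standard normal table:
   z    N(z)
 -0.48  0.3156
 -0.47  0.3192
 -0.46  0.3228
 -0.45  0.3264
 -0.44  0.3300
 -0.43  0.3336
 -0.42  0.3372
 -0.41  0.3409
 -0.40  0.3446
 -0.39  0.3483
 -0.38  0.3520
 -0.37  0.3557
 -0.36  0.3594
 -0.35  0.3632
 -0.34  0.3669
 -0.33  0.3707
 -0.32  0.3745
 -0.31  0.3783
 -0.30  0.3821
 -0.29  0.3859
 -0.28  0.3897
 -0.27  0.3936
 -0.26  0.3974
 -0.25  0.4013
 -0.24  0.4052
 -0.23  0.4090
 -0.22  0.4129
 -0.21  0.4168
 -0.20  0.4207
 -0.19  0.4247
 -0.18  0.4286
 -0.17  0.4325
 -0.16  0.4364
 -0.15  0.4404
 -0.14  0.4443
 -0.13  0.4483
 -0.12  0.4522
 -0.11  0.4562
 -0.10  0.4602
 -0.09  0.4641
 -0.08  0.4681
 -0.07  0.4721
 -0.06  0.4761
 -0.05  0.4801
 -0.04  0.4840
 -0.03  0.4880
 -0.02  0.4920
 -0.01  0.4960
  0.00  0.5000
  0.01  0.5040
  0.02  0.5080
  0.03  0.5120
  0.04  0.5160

13.43

σ√T = 0.32·√2 = 0.4525
d₁ = [ln(104/100) + (0.027 + 0.32²/2)·2] / 0.4525 = [0.0392 + 0.1564] / 0.4525 = 0.4323 which rounds to 0.43
d₂ = d₁ − σ√T = 0.4323 − 0.4525 = -0.0203 which rounds to -0.02
exp(−rT) = exp(−0.027·2) = 0.9474
N(−d₂) = N(0.02) = 0.5080;  N(−d₁) = N(-0.43) = 0.3336
P = 100·0.9474·0.5080 − 104·0.3336 = 48.1279 − 34.6944 = 13.4335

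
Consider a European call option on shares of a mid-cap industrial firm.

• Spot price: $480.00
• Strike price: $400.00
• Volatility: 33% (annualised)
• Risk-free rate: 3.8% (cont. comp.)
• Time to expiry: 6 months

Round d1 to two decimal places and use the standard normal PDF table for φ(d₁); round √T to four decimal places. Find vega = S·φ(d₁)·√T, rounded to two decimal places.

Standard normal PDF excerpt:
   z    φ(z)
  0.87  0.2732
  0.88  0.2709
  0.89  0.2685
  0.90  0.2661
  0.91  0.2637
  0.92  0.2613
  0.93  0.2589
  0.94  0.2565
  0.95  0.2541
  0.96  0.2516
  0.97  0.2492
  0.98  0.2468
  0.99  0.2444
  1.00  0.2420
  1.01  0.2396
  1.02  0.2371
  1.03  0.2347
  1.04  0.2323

σ√T = 0.33·√0.5 = 0.2333
ln(S/K) + (r + σ²/2)T = ln(480/400) + (0.038 + 0.33²/2)·0.5 = 0.1823 + 0.0462 = 0.2285
d₁ = 0.2285 / 0.2333 = 0.9794 → 0.98
√T = √0.5 = 0.7071
φ(d₁) = φ(0.98) = 0.2468
vega = S·φ(d₁)·√T = 480·0.2468·0.7071 = 83.7659

83.77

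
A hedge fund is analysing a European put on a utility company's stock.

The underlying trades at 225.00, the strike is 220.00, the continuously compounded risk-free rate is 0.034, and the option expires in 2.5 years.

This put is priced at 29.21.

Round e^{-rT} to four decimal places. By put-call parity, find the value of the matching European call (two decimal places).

exp(−rT) = exp(−0.034·2.5) = 0.9185
Put-call parity: C − P = S − K·e^(−rT) = 225 − 220·0.9185 = 225 − 202.0700 = 22.9300
C = P + (C − P) = 29.21 + (22.9300) = 52.1400

52.14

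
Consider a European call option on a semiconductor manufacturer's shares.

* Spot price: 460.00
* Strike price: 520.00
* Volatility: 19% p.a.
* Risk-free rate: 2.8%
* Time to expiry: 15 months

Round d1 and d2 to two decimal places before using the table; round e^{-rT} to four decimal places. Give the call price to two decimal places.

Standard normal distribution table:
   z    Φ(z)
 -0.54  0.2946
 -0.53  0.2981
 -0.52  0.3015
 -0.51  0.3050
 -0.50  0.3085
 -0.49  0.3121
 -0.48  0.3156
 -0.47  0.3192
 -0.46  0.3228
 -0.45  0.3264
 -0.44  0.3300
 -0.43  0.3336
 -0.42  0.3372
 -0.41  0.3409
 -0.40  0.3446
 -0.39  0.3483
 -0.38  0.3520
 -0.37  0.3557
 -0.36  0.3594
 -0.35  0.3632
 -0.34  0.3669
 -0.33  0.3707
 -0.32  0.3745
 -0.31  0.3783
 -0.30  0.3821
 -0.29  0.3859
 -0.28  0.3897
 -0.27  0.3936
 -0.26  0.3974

σ√T = 0.19·√1.25 = 0.2124
d₁ = [ln(460/520) + (0.028 + 0.19²/2)·1.25] / 0.2124 = [-0.1226 + 0.0576] / 0.2124 = -0.3062 → -0.31
d₂ = d₁ − σ√T = -0.3062 − 0.2124 = -0.5186 → -0.52
e^(−rT) = e^(−0.028·1.25) = 0.9656
N(d₁) = N(-0.31) = 0.3783;  N(d₂) = N(-0.52) = 0.3015
C = 460·0.3783 − 520·0.9656·0.3015 = 174.0180 − 151.3868 = 22.6312

22.63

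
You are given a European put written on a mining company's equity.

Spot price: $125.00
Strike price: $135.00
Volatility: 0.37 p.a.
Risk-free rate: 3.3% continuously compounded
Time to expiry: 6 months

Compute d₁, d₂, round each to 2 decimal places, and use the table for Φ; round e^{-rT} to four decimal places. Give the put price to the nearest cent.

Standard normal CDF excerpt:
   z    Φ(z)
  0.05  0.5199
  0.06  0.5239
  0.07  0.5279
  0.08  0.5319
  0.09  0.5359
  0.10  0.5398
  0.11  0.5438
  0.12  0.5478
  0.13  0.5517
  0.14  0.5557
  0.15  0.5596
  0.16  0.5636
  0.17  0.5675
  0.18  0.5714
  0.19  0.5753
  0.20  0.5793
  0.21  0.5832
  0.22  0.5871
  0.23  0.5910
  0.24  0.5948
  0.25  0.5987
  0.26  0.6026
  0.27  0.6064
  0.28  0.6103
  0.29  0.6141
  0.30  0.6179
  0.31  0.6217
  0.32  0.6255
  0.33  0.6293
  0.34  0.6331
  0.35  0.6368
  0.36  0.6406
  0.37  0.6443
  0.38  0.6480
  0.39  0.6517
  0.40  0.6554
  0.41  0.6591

$17.59

σ√T = 0.37 × 0.7071 = 0.2616
d₁ = [ln(125/135) + (0.033 + 0.37²/2)·0.5] / 0.2616 = [-0.0770 + 0.0507] / 0.2616 = -0.1003 → -0.10
d₂ = d₁ − σ√T = -0.1003 − 0.2616 = -0.3619 → -0.36
exp(−rT) = exp(−0.033·0.5) = 0.9836
N(−d₂) = N(0.36) = 0.6406;  N(−d₁) = N(0.10) = 0.5398
P = 135·0.9836·0.6406 − 125·0.5398 = 85.0627 − 67.4750 = 17.5877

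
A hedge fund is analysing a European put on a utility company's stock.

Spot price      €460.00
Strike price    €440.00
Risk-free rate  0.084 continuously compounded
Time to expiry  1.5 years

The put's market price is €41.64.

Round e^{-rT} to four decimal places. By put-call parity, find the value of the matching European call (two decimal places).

e^(−rT) = e^(−0.084·1.5) = 0.8816
Put-call parity: C − P = S − K·e^(−rT) = 460 − 440·0.8816 = 460 − 387.9040 = 72.0960
C = P + (C − P) = 41.64 + (72.0960) = 113.7360

€113.74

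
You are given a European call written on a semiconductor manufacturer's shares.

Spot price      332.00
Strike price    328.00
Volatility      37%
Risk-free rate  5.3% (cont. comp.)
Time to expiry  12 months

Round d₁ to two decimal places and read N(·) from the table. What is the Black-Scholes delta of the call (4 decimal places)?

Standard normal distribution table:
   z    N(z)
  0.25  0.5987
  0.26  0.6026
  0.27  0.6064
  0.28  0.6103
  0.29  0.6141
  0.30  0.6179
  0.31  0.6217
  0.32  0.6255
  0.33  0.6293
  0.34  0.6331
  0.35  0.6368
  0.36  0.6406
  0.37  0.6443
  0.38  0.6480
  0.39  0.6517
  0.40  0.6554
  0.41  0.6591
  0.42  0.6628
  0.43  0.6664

T = 1;  σ√T = 0.3700
d₁ = [ln(332/328) + (0.053 + 0.37²/2)·1] / 0.3700 = [0.0121 + 0.1215] / 0.3700 = 0.3610 ⇒ 0.36
N(d₁) = N(0.36) = 0.6406
Δ_call = N(d₁) = 0.6406

0.6406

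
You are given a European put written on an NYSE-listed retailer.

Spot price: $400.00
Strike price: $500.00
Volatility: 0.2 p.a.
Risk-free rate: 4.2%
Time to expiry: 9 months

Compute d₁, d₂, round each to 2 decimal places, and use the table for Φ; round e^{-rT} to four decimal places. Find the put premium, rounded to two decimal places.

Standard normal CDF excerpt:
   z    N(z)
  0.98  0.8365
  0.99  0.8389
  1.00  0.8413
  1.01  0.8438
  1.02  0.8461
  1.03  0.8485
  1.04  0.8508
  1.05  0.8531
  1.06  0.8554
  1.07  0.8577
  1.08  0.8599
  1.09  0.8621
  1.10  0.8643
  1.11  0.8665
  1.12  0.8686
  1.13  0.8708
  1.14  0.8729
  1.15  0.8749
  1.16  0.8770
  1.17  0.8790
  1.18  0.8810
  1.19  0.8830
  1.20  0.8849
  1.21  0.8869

$89.37

σ√T = 0.2 × 0.8660 = 0.1732
d₁ = [ln(400/500) + (0.042 + ½·0.2²)·0.75] / (σ√T) = (-0.2231 + 0.0465) / 0.1732 = -1.0199 ≈ -1.02
d₂ = -1.0199 − 0.1732 = -1.1931 ≈ -1.19
exp(−rT) = exp(−0.042·0.75) = 0.9690
P = 500·0.9690·N(1.19) − 400·N(1.02) = 500·0.9690·0.8830 − 400·0.8461 = 427.8135 − 338.4400 = 89.3735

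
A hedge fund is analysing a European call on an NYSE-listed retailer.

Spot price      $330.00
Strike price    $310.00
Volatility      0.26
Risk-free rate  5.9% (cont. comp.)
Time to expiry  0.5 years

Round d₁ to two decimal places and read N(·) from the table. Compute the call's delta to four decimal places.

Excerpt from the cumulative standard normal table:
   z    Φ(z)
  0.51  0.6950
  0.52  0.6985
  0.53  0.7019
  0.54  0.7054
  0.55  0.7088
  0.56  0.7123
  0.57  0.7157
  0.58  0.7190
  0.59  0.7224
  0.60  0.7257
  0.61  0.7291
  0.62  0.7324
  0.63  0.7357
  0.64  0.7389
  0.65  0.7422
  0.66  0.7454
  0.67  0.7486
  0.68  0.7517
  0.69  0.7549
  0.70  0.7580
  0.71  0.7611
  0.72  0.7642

0.7224

σ√T = 0.26·√0.5 = 0.1838
ln(S/K) + (r + σ²/2)T = ln(330/310) + (0.059 + 0.26²/2)·0.5 = 0.0625 + 0.0464 = 0.1089
d₁ = 0.1089 / 0.1838 = 0.5924 ≈ 0.59
N(d₁) = N(0.59) = 0.7224
Δ_call = N(d₁) = 0.7224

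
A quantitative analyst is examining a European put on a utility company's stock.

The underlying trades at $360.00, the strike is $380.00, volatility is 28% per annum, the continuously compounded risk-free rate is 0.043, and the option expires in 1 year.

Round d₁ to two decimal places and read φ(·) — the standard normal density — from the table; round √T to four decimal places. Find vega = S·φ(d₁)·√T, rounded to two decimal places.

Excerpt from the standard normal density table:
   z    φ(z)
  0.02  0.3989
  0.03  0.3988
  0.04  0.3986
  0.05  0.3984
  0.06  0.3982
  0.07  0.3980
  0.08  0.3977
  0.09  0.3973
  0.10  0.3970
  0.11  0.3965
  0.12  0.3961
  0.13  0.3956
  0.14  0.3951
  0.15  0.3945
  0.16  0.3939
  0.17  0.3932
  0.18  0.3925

142.92

σ√T = 0.28·√1 = 0.2800
d₁ = [ln(360/380) + (0.043 + ½·0.28²)·1] / (σ√T) = (-0.0541 + 0.0822) / 0.2800 = 0.1005 ≈ 0.10
√T = √1 = 1.0000
φ(d₁) = φ(0.10) = 0.3970
vega = S·φ(d₁)·√T = 360·0.3970·1.0000 = 142.9200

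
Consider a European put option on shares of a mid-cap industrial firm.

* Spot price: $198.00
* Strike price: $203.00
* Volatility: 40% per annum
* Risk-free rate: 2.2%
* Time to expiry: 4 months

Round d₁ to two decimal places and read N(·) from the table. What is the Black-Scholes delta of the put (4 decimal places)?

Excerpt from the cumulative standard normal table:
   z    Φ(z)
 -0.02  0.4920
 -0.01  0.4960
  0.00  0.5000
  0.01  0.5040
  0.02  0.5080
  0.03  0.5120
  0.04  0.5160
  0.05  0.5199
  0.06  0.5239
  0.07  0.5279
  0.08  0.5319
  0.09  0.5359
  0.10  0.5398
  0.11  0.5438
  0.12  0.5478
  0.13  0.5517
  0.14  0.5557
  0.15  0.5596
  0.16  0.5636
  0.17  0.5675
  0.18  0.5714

T = 0.3333;  σ√T = 0.2309
d₁ = [ln(198/203) + (0.022 + 0.4²/2)·0.3333] / 0.2309 = [-0.0249 + 0.0340] / 0.2309 = 0.0392 → 0.04
N(d₁) = N(0.04) = 0.5160
Δ_put = N(d₁) − 1 = 0.5160 − 1 = -0.4840

-0.4840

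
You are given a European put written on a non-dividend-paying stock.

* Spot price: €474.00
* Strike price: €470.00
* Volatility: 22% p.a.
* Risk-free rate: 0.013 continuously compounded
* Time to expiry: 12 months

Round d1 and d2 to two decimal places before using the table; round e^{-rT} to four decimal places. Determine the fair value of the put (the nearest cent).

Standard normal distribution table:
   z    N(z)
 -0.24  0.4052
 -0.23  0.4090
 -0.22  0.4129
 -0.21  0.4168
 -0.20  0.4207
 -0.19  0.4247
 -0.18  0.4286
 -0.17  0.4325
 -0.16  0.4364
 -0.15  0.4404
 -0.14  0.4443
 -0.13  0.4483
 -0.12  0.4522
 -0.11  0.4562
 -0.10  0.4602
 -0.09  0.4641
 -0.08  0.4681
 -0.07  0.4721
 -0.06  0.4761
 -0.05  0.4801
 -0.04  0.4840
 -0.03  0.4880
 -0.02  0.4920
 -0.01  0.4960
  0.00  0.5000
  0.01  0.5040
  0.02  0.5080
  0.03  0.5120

€36.26

σ√T = 0.22 × 1.0000 = 0.2200
d₁ = [ln(474/470) + (0.013 + 0.22²/2)·1] / 0.2200 = [0.0085 + 0.0372] / 0.2200 = 0.2076 → 0.21
d₂ = d₁ − σ√T = 0.2076 − 0.2200 = -0.0124 → -0.01
e^(−rT) = e^(−0.013·1) = 0.9871
P = 470·0.9871·N(0.01) − 474·N(-0.21) = 470·0.9871·0.5040 − 474·0.4168 = 233.8242 − 197.5632 = 36.2610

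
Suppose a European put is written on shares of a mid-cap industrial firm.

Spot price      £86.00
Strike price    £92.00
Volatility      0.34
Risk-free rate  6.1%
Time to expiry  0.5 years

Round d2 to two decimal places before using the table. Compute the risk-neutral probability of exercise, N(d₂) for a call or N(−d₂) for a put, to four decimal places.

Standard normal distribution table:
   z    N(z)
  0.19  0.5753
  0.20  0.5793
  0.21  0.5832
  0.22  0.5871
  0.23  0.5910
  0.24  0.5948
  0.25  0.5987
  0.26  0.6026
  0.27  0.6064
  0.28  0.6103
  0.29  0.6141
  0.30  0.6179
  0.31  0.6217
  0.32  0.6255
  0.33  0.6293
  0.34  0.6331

0.6064

σ√T = 0.34·√0.5 = 0.2404
d₁ = [ln(86/92) + (0.061 + ½·0.34²)·0.5] / (σ√T) = (-0.0674 + 0.0594) / 0.2404 = -0.0334 ≈ -0.03
d₂ = -0.0334 − 0.2404 = -0.2739 ≈ -0.27
Risk-neutral Pr[S_T < K] = N(−d₂) = N(0.27) = 0.6064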